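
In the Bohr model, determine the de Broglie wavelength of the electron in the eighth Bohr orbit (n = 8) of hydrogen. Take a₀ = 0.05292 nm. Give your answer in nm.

2.660 nm

The Bohr quantisation condition is nλ = 2πr_n.
r_n = n²a₀/Z = 3.387 nm
λ = 2πr_n/n = 2π·3.387/8 = 2.660 nm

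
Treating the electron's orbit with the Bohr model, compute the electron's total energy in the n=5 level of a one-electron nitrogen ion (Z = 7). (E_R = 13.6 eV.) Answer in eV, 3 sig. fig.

-26.7 eV

E_n = −E_R·Z²/n² = −13.6 × 7²/5² = -26.7 eV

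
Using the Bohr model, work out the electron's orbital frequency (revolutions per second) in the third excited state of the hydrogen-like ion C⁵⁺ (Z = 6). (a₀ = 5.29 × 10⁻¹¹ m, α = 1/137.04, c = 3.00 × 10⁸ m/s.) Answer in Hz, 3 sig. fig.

r = n²a₀/Z = 1.41 × 10⁻¹⁰ m, v = Zαc/n = 3.28 × 10⁶ m/s
f = v/(2πr) = 3.70 × 10¹⁵ Hz

3.70 × 10¹⁵ Hz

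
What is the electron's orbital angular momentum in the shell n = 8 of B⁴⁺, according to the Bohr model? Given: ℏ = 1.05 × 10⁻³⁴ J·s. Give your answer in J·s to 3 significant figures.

L_n = nℏ = 8 × 1.05 × 10⁻³⁴ = 8.40 × 10⁻³⁴ J·s

8.40 × 10⁻³⁴ J·s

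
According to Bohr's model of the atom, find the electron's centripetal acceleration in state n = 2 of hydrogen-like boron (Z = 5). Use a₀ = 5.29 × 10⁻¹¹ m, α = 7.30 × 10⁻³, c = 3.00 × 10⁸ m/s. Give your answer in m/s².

r = n²a₀/Z = 4.23 × 10⁻¹¹ m, v = Zαc/n = 5.47 × 10⁶ m/s
a = v²/r = (5.47 × 10⁶)² / 4.23 × 10⁻¹¹ = 7.08 × 10²³ m/s²

7.08 × 10²³ m/s²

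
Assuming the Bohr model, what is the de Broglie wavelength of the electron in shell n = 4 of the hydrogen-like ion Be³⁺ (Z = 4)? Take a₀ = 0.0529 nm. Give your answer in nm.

0.332 nm

The Bohr quantisation condition is nλ = 2πr_n.
r_n = n²a₀/Z = 0.212 nm
λ = 2πr_n/n = 2π·0.212/4 = 0.332 nm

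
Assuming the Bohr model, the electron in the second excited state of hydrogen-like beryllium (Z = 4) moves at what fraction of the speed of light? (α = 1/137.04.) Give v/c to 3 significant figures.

0.00973

v_n = Zαc/n, so v/c = Zα/n = 4 × 0.00730 / 3 = 0.00973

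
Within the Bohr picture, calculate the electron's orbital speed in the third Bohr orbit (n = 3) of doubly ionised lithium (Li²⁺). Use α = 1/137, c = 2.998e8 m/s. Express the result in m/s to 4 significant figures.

v_n = Zαc/n = 3 × 0.007299 × 2.998e8 / 3
    = 2.188e6 m/s

2.188e6 m/s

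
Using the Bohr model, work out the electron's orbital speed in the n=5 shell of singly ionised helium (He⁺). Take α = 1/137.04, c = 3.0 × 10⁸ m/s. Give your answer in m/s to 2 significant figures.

8.8 × 10⁵ m/s

v_n = Zαc/n = 2 × 0.0073 × 3.0 × 10⁸ / 5
    = 8.8 × 10⁵ m/s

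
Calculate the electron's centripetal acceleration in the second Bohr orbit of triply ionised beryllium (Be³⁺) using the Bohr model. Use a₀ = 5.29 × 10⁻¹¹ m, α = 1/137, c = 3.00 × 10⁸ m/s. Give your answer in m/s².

r = n²a₀/Z = 5.29 × 10⁻¹¹ m, v = Zαc/n = 4.38 × 10⁶ m/s
a = v²/r = (4.38 × 10⁶)² / 5.29 × 10⁻¹¹ = 3.63 × 10²³ m/s²

3.63 × 10²³ m/s²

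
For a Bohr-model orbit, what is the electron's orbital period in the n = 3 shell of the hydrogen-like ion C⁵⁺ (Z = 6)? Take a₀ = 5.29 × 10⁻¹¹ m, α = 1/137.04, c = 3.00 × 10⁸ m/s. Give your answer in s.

1.14 × 10⁻¹⁶ s

r = n²a₀/Z = 3²·5.29 × 10⁻¹¹/6 = 7.94 × 10⁻¹¹ m
v = Zαc/n = 6·0.00730·3.00 × 10⁸/3 = 4.38 × 10⁶ m/s
T = 2πr/v = 1.14 × 10⁻¹⁶ s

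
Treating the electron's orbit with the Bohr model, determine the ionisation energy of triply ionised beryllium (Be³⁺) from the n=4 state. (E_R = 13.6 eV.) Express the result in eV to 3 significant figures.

E_n = −E_R·Z²/n² = −13.6 × 4²/4² eV = -13.6 eV
Ionisation energy = −E_n = 13.6 eV

13.6 eV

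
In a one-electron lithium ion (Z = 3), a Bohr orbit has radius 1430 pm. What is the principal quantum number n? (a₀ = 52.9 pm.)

r_n = n²a₀/Z ⇒ n² = rZ/a₀ = 1430 × 3 / 52.9 ≈ 81.10
n = 9

9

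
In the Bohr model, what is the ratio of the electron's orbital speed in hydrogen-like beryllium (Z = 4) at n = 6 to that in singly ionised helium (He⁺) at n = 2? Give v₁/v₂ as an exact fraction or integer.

v ∝ Z^1 · n^-1
v₁/v₂ = (4/2)^1 · (6/2)^-1 = 2/3

2/3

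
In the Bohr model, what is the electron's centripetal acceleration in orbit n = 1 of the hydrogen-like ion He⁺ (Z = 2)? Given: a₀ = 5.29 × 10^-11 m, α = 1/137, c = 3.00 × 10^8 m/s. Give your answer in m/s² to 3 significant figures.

r = n²a₀/Z = 2.65 × 10^-11 m, v = Zαc/n = 4.38 × 10^6 m/s
a = v²/r = (4.38 × 10^6)² / 2.65 × 10^-11 = 7.25 × 10^23 m/s²

7.25 × 10^23 m/s²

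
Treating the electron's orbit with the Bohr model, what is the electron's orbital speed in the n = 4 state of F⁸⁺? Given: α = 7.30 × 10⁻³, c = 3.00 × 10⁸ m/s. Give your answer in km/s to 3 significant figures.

4930 km/s

v_n = Zαc/n = 9 × 0.00730 × 3.00 × 10⁸ / 4
    = 4930 km/s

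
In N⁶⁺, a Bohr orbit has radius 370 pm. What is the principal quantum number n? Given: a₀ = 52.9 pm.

r_n = n²a₀/Z ⇒ n² = rZ/a₀ = 370 × 7 / 52.9 ≈ 48.96
n = 7

7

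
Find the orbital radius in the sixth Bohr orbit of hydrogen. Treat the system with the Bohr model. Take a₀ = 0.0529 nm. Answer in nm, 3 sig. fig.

r_n = n²a₀/Z = 6² × 0.0529 / 1
    = 36 × 0.0529 / 1 = 1.90 nm

1.90 nm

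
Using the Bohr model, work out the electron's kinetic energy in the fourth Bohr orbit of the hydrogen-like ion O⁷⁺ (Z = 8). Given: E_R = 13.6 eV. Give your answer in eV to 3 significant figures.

For a Coulomb orbit the virial theorem gives K = −E_n.
E_n = −E_R·Z²/n², so K = E_R·Z²/n² = 13.6 × 8²/4² = 54.4 eV

54.4 eV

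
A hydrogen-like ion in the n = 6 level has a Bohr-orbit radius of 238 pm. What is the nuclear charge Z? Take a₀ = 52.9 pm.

8

r_n = n²a₀/Z ⇒ Z = n²a₀/r = 6² × 52.9 / 238 ≈ 8.00
Z = 8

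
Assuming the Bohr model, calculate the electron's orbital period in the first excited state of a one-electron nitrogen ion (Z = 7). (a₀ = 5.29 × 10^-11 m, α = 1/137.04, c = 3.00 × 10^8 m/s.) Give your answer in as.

24.8 as

r = n²a₀/Z = 2²·5.29 × 10^-11/7 = 3.02 × 10^-11 m
v = Zαc/n = 7·0.00730·3.00 × 10^8/2 = 7.66 × 10^6 m/s
T = 2πr/v = 2.48 × 10^-17 s = 24.8 as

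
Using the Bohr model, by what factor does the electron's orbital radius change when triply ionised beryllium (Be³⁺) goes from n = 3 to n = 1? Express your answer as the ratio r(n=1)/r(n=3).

r ∝ Z^-1 · n^2; with Z fixed, r ∝ n^2.
r(n=1)/r(n=3) = (1/3)^2 = 1/9

1/9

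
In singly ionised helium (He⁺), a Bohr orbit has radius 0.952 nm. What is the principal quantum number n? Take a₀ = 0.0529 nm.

6

r_n = n²a₀/Z ⇒ n² = rZ/a₀ = 0.952 × 2 / 0.0529 ≈ 35.99
n = 6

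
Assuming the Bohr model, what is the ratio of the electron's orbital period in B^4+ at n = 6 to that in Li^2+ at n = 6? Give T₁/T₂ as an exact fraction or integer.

T ∝ Z^-2 · n^3
T₁/T₂ = (5/3)^-2 · (6/6)^3 = 9/25

9/25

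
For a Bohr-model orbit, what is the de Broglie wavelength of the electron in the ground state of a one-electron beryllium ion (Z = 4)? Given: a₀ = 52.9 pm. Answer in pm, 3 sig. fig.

The Bohr quantisation condition is nλ = 2πr_n.
r_n = n²a₀/Z = 13.2 pm
λ = 2πr_n/n = 2π·13.2/1 = 83.1 pm

83.1 pm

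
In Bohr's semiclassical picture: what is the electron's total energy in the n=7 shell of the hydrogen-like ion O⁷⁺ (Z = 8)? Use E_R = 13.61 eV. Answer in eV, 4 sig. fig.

E_n = −E_R·Z²/n² = −13.61 × 8²/7² = -17.78 eV

-17.78 eV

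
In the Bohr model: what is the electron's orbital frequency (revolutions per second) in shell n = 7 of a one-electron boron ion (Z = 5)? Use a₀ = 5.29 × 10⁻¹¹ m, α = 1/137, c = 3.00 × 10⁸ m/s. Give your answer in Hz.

r = n²a₀/Z = 5.18 × 10⁻¹⁰ m, v = Zαc/n = 1.56 × 10⁶ m/s
f = v/(2πr) = 4.80 × 10¹⁴ Hz

4.80 × 10¹⁴ Hz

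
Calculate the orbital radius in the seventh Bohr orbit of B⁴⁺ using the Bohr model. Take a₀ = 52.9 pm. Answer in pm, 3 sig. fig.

r_n = n²a₀/Z = 7² × 52.9 / 5
    = 49 × 52.9 / 5 = 518 pm

518 pm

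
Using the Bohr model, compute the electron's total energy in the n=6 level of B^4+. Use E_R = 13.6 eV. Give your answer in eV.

-9.44 eV

E_n = −E_R·Z²/n² = −13.6 × 5²/6² = -9.44 eV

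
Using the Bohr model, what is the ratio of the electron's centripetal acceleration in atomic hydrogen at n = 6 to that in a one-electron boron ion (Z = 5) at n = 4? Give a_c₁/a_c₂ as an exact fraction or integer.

16/10125

a_c ∝ Z^3 · n^-4
a_c₁/a_c₂ = (1/5)^3 · (6/4)^-4 = 16/10125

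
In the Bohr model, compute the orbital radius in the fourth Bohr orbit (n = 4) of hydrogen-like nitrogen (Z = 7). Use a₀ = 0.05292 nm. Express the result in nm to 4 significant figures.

r_n = n²a₀/Z = 4² × 0.05292 / 7
    = 16 × 0.05292 / 7 = 0.1210 nm

0.1210 nm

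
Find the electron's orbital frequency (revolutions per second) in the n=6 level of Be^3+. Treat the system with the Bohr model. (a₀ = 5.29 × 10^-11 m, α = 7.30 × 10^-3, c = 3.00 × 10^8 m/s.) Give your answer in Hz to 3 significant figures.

4.88 × 10^14 Hz

r = n²a₀/Z = 4.76 × 10^-10 m, v = Zαc/n = 1.46 × 10^6 m/s
f = v/(2πr) = 4.88 × 10^14 Hz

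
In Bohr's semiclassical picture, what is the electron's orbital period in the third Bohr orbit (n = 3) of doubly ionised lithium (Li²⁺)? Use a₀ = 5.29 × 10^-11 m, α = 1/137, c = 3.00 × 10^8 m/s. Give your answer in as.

r = n²a₀/Z = 3²·5.29 × 10^-11/3 = 1.59 × 10^-10 m
v = Zαc/n = 3·0.00730·3.00 × 10^8/3 = 2.19 × 10^6 m/s
T = 2πr/v = 4.55 × 10^-16 s = 455 as

455 as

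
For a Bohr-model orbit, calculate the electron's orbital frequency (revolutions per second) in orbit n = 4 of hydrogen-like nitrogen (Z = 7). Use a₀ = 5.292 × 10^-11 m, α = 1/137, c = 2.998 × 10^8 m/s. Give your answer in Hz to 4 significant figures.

r = n²a₀/Z = 1.210 × 10^-10 m, v = Zαc/n = 3.830 × 10^6 m/s
f = v/(2πr) = 5.039 × 10^15 Hz

5.039 × 10^15 Hz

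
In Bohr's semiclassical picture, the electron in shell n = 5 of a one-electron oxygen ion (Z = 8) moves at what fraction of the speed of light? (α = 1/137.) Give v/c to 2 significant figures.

v_n = Zαc/n, so v/c = Zα/n = 8 × 0.0073 / 5 = 0.012

0.012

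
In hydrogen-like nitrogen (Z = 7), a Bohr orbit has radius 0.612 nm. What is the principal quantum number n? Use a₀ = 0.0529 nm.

r_n = n²a₀/Z ⇒ n² = rZ/a₀ = 0.612 × 7 / 0.0529 ≈ 80.98
n = 9

9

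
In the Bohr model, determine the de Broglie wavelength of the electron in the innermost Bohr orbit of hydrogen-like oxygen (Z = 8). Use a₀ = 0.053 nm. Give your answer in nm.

0.042 nm

The Bohr quantisation condition is nλ = 2πr_n.
r_n = n²a₀/Z = 0.0066 nm
λ = 2πr_n/n = 2π·0.0066/1 = 0.042 nm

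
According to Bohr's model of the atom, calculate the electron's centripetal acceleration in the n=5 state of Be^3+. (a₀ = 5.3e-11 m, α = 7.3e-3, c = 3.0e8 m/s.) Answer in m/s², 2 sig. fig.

9.3e21 m/s²

r = n²a₀/Z = 3.3e-10 m, v = Zαc/n = 1.8e6 m/s
a = v²/r = (1.8e6)² / 3.3e-10 = 9.3e21 m/s²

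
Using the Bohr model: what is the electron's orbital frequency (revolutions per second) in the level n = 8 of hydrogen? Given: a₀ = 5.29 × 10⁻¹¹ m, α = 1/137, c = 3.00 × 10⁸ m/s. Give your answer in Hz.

1.29 × 10¹³ Hz

r = n²a₀/Z = 3.39 × 10⁻⁹ m, v = Zαc/n = 2.74 × 10⁵ m/s
f = v/(2πr) = 1.29 × 10¹³ Hz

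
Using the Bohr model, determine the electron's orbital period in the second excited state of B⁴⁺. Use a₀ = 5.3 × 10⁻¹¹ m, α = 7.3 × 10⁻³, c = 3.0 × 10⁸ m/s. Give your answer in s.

1.6 × 10⁻¹⁶ s

r = n²a₀/Z = 3²·5.3 × 10⁻¹¹/5 = 9.5 × 10⁻¹¹ m
v = Zαc/n = 5·0.0073·3.0 × 10⁸/3 = 3.6 × 10⁶ m/s
T = 2πr/v = 1.6 × 10⁻¹⁶ s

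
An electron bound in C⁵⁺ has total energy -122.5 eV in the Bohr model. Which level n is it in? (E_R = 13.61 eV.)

E_n = −E_R Z²/n² ⇒ n² = E_R Z²/(−E_n) = 13.61 × 6² / 122.5 ≈ 4.00
n = 2

2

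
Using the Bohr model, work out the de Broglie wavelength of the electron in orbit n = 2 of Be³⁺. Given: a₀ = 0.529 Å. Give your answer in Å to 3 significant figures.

1.66 Å

The Bohr quantisation condition is nλ = 2πr_n.
r_n = n²a₀/Z = 0.529 Å
λ = 2πr_n/n = 2π·0.529/2 = 1.66 Å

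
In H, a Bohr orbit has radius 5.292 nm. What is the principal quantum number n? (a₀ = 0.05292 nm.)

10

r_n = n²a₀/Z ⇒ n² = rZ/a₀ = 5.292 × 1 / 0.05292 ≈ 100.00
n = 10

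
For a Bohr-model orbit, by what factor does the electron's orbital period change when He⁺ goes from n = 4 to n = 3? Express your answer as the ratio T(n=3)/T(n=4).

27/64

T ∝ Z^-2 · n^3; with Z fixed, T ∝ n^3.
T(n=3)/T(n=4) = (3/4)^3 = 27/64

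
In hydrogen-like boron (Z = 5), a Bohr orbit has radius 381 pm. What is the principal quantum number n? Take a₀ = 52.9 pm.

6

r_n = n²a₀/Z ⇒ n² = rZ/a₀ = 381 × 5 / 52.9 ≈ 36.01
n = 6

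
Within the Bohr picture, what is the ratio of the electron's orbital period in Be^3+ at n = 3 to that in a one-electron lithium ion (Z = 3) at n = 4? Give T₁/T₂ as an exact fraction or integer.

T ∝ Z^-2 · n^3
T₁/T₂ = (4/3)^-2 · (3/4)^3 = 243/1024

243/1024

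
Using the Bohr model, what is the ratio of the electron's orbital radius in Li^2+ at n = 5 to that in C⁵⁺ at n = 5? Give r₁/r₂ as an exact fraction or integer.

r ∝ Z^-1 · n^2
r₁/r₂ = (3/6)^-1 · (5/5)^2 = 2

2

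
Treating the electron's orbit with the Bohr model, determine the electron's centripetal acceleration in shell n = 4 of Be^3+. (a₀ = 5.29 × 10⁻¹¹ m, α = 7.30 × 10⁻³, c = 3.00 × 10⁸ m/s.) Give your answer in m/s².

r = n²a₀/Z = 2.12 × 10⁻¹⁰ m, v = Zαc/n = 2.19 × 10⁶ m/s
a = v²/r = (2.19 × 10⁶)² / 2.12 × 10⁻¹⁰ = 2.27 × 10²² m/s²

2.27 × 10²² m/s²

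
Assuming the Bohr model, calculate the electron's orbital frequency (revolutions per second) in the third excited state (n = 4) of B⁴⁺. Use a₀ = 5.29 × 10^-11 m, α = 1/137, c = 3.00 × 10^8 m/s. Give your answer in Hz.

2.57 × 10^15 Hz

r = n²a₀/Z = 1.69 × 10^-10 m, v = Zαc/n = 2.74 × 10^6 m/s
f = v/(2πr) = 2.57 × 10^15 Hz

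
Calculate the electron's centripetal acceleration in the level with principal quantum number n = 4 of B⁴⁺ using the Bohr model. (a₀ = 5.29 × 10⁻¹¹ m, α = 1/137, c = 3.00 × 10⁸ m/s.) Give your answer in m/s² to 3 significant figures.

r = n²a₀/Z = 1.69 × 10⁻¹⁰ m, v = Zαc/n = 2.74 × 10⁶ m/s
a = v²/r = (2.74 × 10⁶)² / 1.69 × 10⁻¹⁰ = 4.43 × 10²² m/s²

4.43 × 10²² m/s²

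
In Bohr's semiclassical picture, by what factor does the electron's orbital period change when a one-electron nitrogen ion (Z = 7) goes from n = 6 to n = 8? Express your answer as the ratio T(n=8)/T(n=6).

T ∝ Z^-2 · n^3; with Z fixed, T ∝ n^3.
T(n=8)/T(n=6) = (8/6)^3 = 64/27

64/27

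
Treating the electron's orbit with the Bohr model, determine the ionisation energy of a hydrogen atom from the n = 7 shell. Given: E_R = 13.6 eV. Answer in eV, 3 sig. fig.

E_n = −E_R·Z²/n² = −13.6 × 1²/7² eV = -0.278 eV
Ionisation energy = −E_n = 0.278 eV

0.278 eV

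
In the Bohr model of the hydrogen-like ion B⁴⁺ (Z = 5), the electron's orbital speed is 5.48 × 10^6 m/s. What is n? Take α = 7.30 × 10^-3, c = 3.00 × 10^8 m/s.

v_n = Zαc/n ⇒ n = Zαc/v = 5 × 0.00730 × 3.00 × 10^8 / 5.48 × 10^6 ≈ 2.00
n = 2

2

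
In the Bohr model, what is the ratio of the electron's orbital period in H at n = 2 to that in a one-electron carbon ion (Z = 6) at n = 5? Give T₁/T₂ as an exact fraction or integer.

T ∝ Z^-2 · n^3
T₁/T₂ = (1/6)^-2 · (2/5)^3 = 288/125

288/125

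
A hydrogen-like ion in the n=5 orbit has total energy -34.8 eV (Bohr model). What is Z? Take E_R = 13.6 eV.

8

E_n = −E_R Z²/n² ⇒ Z² = −E_n n²/E_R = 34.8 × 5² / 13.6 ≈ 63.97
Z = 8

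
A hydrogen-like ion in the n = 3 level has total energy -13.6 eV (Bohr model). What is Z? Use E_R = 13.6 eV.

E_n = −E_R Z²/n² ⇒ Z² = −E_n n²/E_R = 13.6 × 3² / 13.6 ≈ 9.00
Z = 3

3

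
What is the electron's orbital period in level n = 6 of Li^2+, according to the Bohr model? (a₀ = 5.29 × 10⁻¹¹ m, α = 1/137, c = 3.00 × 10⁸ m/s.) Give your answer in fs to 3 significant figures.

3.64 fs

r = n²a₀/Z = 6²·5.29 × 10⁻¹¹/3 = 6.35 × 10⁻¹⁰ m
v = Zαc/n = 3·0.00730·3.00 × 10⁸/6 = 1.09 × 10⁶ m/s
T = 2πr/v = 3.64 × 10⁻¹⁵ s = 3.64 fs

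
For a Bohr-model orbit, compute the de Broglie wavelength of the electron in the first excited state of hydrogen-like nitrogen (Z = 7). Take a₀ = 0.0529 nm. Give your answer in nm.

0.0950 nm

The Bohr quantisation condition is nλ = 2πr_n.
r_n = n²a₀/Z = 0.0302 nm
λ = 2πr_n/n = 2π·0.0302/2 = 0.0950 nm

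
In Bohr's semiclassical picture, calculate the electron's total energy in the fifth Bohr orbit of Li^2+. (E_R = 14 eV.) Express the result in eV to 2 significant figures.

E_n = −E_R·Z²/n² = −14 × 3²/5² = -5.0 eV

-5.0 eV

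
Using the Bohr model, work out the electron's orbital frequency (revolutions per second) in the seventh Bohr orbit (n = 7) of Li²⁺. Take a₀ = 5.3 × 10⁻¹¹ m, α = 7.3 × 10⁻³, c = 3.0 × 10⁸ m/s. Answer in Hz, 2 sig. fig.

1.7 × 10¹⁴ Hz

r = n²a₀/Z = 8.7 × 10⁻¹⁰ m, v = Zαc/n = 9.4 × 10⁵ m/s
f = v/(2πr) = 1.7 × 10¹⁴ Hz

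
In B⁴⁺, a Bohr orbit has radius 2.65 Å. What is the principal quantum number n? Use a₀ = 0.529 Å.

5

r_n = n²a₀/Z ⇒ n² = rZ/a₀ = 2.65 × 5 / 0.529 ≈ 25.05
n = 5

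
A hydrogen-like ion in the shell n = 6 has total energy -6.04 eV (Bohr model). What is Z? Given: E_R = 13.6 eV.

4

E_n = −E_R Z²/n² ⇒ Z² = −E_n n²/E_R = 6.04 × 6² / 13.6 ≈ 15.99
Z = 4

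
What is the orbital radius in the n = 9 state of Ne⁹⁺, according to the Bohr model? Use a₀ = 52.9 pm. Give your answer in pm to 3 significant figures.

428 pm

r_n = n²a₀/Z = 9² × 52.9 / 10
    = 81 × 52.9 / 10 = 428 pm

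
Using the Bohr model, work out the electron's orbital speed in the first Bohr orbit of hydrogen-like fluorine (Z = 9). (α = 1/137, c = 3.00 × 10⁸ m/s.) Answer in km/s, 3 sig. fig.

v_n = Zαc/n = 9 × 0.00730 × 3.00 × 10⁸ / 1
    = 1.97 × 10⁴ km/s

1.97 × 10⁴ km/s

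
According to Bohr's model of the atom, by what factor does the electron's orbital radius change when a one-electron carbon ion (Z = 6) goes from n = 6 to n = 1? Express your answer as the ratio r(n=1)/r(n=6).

r ∝ Z^-1 · n^2; with Z fixed, r ∝ n^2.
r(n=1)/r(n=6) = (1/6)^2 = 1/36

1/36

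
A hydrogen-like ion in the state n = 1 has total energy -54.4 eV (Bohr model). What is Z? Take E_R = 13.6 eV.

2

E_n = −E_R Z²/n² ⇒ Z² = −E_n n²/E_R = 54.4 × 1² / 13.6 ≈ 4.00
Z = 2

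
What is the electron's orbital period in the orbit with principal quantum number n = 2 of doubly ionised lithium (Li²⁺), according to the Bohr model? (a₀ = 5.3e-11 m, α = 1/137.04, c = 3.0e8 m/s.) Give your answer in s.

r = n²a₀/Z = 2²·5.3e-11/3 = 7.1e-11 m
v = Zαc/n = 3·0.0073·3.0e8/2 = 3.3e6 m/s
T = 2πr/v = 1.4e-16 s

1.4e-16 s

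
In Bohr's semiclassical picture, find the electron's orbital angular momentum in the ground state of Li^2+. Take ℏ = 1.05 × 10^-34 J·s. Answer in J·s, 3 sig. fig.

1.05 × 10^-34 J·s

L_n = nℏ = 1 × 1.05 × 10^-34 = 1.05 × 10^-34 J·s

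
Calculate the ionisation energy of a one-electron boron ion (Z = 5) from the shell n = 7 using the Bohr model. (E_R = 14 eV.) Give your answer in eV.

7.1 eV

E_n = −E_R·Z²/n² = −14 × 5²/7² eV = -7.1 eV
Ionisation energy = −E_n = 7.1 eV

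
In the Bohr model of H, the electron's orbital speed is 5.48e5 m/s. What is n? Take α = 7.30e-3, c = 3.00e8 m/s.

4

v_n = Zαc/n ⇒ n = Zαc/v = 1 × 0.00730 × 3.00e8 / 5.48e5 ≈ 4.00
n = 4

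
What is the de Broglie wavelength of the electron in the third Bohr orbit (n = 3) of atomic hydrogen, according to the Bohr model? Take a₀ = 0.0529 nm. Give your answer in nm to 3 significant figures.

0.997 nm

The Bohr quantisation condition is nλ = 2πr_n.
r_n = n²a₀/Z = 0.476 nm
λ = 2πr_n/n = 2π·0.476/3 = 0.997 nm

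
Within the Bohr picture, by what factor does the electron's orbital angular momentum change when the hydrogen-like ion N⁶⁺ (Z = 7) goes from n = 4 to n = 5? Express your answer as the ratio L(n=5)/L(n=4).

5/4

L = nℏ depends only on n, so L ∝ n.
L(n=5)/L(n=4) = (5/4)^1 = 5/4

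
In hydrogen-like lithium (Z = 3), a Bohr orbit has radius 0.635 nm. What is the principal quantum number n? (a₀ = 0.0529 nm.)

r_n = n²a₀/Z ⇒ n² = rZ/a₀ = 0.635 × 3 / 0.0529 ≈ 36.01
n = 6

6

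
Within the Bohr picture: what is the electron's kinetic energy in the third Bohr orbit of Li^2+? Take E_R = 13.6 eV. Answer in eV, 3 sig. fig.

For a Coulomb orbit the virial theorem gives K = −E_n.
E_n = −E_R·Z²/n², so K = E_R·Z²/n² = 13.6 × 3²/3² = 13.6 eV

13.6 eV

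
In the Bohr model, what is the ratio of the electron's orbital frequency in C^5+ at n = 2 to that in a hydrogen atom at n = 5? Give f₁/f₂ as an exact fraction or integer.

1125/2

f ∝ Z^2 · n^-3
f₁/f₂ = (6/1)^2 · (2/5)^-3 = 1125/2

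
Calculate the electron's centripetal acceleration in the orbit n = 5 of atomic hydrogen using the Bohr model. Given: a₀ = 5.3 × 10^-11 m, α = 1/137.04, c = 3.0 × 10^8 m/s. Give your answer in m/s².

1.4 × 10^20 m/s²

r = n²a₀/Z = 1.3 × 10^-9 m, v = Zαc/n = 4.4 × 10^5 m/s
a = v²/r = (4.4 × 10^5)² / 1.3 × 10^-9 = 1.4 × 10^20 m/s²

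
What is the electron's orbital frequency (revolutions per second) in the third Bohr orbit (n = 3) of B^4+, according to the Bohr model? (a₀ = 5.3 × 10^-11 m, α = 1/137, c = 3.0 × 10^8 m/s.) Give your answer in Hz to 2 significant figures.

r = n²a₀/Z = 9.5 × 10^-11 m, v = Zαc/n = 3.6 × 10^6 m/s
f = v/(2πr) = 6.1 × 10^15 Hz

6.1 × 10^15 Hz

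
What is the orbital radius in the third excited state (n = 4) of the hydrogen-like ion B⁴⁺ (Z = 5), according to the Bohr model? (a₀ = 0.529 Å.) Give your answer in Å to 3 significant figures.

r_n = n²a₀/Z = 4² × 0.529 / 5
    = 16 × 0.529 / 5 = 1.69 Å

1.69 Å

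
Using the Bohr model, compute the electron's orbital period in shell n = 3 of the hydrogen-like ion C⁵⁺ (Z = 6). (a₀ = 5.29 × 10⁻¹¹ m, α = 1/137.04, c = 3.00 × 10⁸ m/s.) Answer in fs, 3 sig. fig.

0.114 fs

r = n²a₀/Z = 3²·5.29 × 10⁻¹¹/6 = 7.94 × 10⁻¹¹ m
v = Zαc/n = 6·0.00730·3.00 × 10⁸/3 = 4.38 × 10⁶ m/s
T = 2πr/v = 1.14 × 10⁻¹⁶ s = 0.114 fs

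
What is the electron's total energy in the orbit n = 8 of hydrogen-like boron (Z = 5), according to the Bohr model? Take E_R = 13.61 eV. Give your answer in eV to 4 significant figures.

-5.316 eV

E_n = −E_R·Z²/n² = −13.61 × 5²/8² = -5.316 eV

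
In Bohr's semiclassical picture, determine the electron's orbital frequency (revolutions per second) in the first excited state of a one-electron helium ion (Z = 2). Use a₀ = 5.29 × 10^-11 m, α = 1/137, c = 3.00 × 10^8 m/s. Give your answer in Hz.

r = n²a₀/Z = 1.06 × 10^-10 m, v = Zαc/n = 2.19 × 10^6 m/s
f = v/(2πr) = 3.29 × 10^15 Hz

3.29 × 10^15 Hz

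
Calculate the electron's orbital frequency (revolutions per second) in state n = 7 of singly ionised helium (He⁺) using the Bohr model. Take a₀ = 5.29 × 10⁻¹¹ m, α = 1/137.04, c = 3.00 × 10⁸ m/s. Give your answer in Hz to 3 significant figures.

r = n²a₀/Z = 1.30 × 10⁻⁹ m, v = Zαc/n = 6.25 × 10⁵ m/s
f = v/(2πr) = 7.68 × 10¹³ Hz

7.68 × 10¹³ Hz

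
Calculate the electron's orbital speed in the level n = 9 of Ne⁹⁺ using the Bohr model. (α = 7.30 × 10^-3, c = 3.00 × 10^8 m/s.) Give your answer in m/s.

2.43 × 10^6 m/s

v_n = Zαc/n = 10 × 0.00730 × 3.00 × 10^8 / 9
    = 2.43 × 10^6 m/s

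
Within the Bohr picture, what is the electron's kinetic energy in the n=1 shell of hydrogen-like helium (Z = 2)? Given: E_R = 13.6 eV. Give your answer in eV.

For a Coulomb orbit the virial theorem gives K = −E_n.
E_n = −E_R·Z²/n², so K = E_R·Z²/n² = 13.6 × 2²/1² = 54.4 eV

54.4 eV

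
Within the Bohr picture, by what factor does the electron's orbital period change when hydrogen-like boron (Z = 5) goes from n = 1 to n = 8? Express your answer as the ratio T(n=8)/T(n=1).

512

T ∝ Z^-2 · n^3; with Z fixed, T ∝ n^3.
T(n=8)/T(n=1) = (8/1)^3 = 512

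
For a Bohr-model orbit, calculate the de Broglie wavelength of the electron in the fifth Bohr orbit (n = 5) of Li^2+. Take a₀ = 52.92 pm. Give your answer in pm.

554.2 pm

The Bohr quantisation condition is nλ = 2πr_n.
r_n = n²a₀/Z = 441.0 pm
λ = 2πr_n/n = 2π·441.0/5 = 554.2 pm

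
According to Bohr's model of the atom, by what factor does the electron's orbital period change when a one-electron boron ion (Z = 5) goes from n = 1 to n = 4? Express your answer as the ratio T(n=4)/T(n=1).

64

T ∝ Z^-2 · n^3; with Z fixed, T ∝ n^3.
T(n=4)/T(n=1) = (4/1)^3 = 64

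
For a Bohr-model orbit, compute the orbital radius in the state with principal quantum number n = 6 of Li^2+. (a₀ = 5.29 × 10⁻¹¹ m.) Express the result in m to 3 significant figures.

r_n = n²a₀/Z = 6² × 5.29 × 10⁻¹¹ / 3
    = 36 × 5.29 × 10⁻¹¹ / 3 = 6.35 × 10⁻¹⁰ m

6.35 × 10⁻¹⁰ m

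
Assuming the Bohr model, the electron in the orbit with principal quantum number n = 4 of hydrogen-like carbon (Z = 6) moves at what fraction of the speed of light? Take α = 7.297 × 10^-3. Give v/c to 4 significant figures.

v_n = Zαc/n, so v/c = Zα/n = 6 × 0.007297 / 4 = 0.01095

0.01095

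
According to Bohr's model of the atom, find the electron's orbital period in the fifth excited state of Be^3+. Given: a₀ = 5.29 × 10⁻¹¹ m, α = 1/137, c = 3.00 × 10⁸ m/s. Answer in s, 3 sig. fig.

2.05 × 10⁻¹⁵ s

r = n²a₀/Z = 6²·5.29 × 10⁻¹¹/4 = 4.76 × 10⁻¹⁰ m
v = Zαc/n = 4·0.00730·3.00 × 10⁸/6 = 1.46 × 10⁶ m/s
T = 2πr/v = 2.05 × 10⁻¹⁵ s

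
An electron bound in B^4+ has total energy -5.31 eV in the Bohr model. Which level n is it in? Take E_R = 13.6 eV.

8

E_n = −E_R Z²/n² ⇒ n² = E_R Z²/(−E_n) = 13.6 × 5² / 5.31 ≈ 64.03
n = 8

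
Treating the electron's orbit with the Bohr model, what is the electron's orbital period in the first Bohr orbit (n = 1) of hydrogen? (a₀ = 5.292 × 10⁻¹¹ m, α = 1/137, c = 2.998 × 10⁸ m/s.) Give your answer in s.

r = n²a₀/Z = 1²·5.292 × 10⁻¹¹/1 = 5.292 × 10⁻¹¹ m
v = Zαc/n = 1·0.007299·2.998 × 10⁸/1 = 2.188 × 10⁶ m/s
T = 2πr/v = 1.519 × 10⁻¹⁶ s

1.519 × 10⁻¹⁶ s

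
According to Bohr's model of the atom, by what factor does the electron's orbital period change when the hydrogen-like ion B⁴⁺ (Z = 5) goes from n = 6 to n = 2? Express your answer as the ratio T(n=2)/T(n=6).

1/27

T ∝ Z^-2 · n^3; with Z fixed, T ∝ n^3.
T(n=2)/T(n=6) = (2/6)^3 = 1/27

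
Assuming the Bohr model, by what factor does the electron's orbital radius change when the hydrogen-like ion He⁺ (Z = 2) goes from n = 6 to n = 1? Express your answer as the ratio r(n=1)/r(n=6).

r ∝ Z^-1 · n^2; with Z fixed, r ∝ n^2.
r(n=1)/r(n=6) = (1/6)^2 = 1/36

1/36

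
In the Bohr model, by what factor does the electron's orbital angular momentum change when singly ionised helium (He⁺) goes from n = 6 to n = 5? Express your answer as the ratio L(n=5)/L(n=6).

5/6

L = nℏ depends only on n, so L ∝ n.
L(n=5)/L(n=6) = (5/6)^1 = 5/6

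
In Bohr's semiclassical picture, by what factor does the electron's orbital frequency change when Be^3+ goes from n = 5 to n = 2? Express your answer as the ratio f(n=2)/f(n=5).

f ∝ Z^2 · n^-3; with Z fixed, f ∝ n^-3.
f(n=2)/f(n=5) = (2/5)^-3 = 125/8

125/8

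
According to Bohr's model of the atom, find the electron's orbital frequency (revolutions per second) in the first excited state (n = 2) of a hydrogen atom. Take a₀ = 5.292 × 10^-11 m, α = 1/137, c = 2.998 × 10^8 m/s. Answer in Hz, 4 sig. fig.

r = n²a₀/Z = 2.117 × 10^-10 m, v = Zαc/n = 1.094 × 10^6 m/s
f = v/(2πr) = 8.227 × 10^14 Hz

8.227 × 10^14 Hz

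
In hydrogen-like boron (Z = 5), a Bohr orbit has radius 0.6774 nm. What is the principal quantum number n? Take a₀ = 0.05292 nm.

8

r_n = n²a₀/Z ⇒ n² = rZ/a₀ = 0.6774 × 5 / 0.05292 ≈ 64.00
n = 8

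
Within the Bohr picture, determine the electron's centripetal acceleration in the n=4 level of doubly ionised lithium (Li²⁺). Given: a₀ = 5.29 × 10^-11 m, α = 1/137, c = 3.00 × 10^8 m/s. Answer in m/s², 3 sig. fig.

9.56 × 10^21 m/s²

r = n²a₀/Z = 2.82 × 10^-10 m, v = Zαc/n = 1.64 × 10^6 m/s
a = v²/r = (1.64 × 10^6)² / 2.82 × 10^-10 = 9.56 × 10^21 m/s²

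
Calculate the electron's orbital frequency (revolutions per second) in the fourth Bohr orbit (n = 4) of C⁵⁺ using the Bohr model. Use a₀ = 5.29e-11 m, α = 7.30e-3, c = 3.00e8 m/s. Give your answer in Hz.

3.71e15 Hz

r = n²a₀/Z = 1.41e-10 m, v = Zαc/n = 3.29e6 m/s
f = v/(2πr) = 3.71e15 Hz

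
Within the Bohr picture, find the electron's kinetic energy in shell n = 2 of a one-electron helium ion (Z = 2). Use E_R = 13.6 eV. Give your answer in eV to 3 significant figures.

For a Coulomb orbit the virial theorem gives K = −E_n.
E_n = −E_R·Z²/n², so K = E_R·Z²/n² = 13.6 × 2²/2² = 13.6 eV

13.6 eV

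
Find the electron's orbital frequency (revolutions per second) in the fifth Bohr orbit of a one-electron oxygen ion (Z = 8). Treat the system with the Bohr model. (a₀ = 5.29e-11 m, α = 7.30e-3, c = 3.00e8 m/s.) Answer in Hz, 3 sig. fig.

3.37e15 Hz

r = n²a₀/Z = 1.65e-10 m, v = Zαc/n = 3.50e6 m/s
f = v/(2πr) = 3.37e15 Hz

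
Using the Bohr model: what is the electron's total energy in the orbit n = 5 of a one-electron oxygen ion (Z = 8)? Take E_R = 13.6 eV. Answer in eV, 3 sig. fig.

E_n = −E_R·Z²/n² = −13.6 × 8²/5² = -34.8 eV

-34.8 eV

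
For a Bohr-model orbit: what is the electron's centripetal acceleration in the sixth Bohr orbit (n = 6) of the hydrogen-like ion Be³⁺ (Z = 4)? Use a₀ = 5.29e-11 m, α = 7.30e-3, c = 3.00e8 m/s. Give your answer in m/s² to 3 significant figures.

4.48e21 m/s²

r = n²a₀/Z = 4.76e-10 m, v = Zαc/n = 1.46e6 m/s
a = v²/r = (1.46e6)² / 4.76e-10 = 4.48e21 m/s²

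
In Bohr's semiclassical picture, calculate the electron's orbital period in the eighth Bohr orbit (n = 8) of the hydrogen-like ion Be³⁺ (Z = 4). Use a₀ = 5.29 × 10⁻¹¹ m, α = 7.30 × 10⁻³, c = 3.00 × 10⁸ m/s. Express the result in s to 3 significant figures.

r = n²a₀/Z = 8²·5.29 × 10⁻¹¹/4 = 8.46 × 10⁻¹⁰ m
v = Zαc/n = 4·0.00730·3.00 × 10⁸/8 = 1.09 × 10⁶ m/s
T = 2πr/v = 4.86 × 10⁻¹⁵ s

4.86 × 10⁻¹⁵ s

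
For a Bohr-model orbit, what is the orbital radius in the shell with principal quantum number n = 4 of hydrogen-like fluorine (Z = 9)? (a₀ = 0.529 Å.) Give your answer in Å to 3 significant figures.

0.940 Å

r_n = n²a₀/Z = 4² × 0.529 / 9
    = 16 × 0.529 / 9 = 0.940 Å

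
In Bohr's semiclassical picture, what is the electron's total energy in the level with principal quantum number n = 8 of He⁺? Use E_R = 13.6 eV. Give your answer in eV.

-0.850 eV

E_n = −E_R·Z²/n² = −13.6 × 2²/8² = -0.850 eV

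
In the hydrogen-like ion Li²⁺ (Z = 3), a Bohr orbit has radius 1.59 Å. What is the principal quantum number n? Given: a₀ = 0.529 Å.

3

r_n = n²a₀/Z ⇒ n² = rZ/a₀ = 1.59 × 3 / 0.529 ≈ 9.02
n = 3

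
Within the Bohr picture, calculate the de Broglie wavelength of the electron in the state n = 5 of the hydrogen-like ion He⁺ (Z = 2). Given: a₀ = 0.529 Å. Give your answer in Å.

The Bohr quantisation condition is nλ = 2πr_n.
r_n = n²a₀/Z = 6.61 Å
λ = 2πr_n/n = 2π·6.61/5 = 8.31 Å

8.31 Å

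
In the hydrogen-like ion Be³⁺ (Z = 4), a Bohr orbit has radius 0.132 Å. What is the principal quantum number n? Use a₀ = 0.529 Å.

1

r_n = n²a₀/Z ⇒ n² = rZ/a₀ = 0.132 × 4 / 0.529 ≈ 1.00
n = 1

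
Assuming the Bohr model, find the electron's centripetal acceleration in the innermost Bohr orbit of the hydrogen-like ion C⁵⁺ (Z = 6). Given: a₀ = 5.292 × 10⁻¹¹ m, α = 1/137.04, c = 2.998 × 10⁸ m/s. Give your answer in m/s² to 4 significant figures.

1.953 × 10²⁵ m/s²

r = n²a₀/Z = 8.820 × 10⁻¹² m, v = Zαc/n = 1.313 × 10⁷ m/s
a = v²/r = (1.313 × 10⁷)² / 8.820 × 10⁻¹² = 1.953 × 10²⁵ m/s²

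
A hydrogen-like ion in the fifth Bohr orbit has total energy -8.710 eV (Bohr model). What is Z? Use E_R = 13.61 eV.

E_n = −E_R Z²/n² ⇒ Z² = −E_n n²/E_R = 8.710 × 5² / 13.61 ≈ 16.00
Z = 4

4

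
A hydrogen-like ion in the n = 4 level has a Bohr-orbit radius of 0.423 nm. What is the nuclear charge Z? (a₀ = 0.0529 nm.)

r_n = n²a₀/Z ⇒ Z = n²a₀/r = 4² × 0.0529 / 0.423 ≈ 2.00
Z = 2

2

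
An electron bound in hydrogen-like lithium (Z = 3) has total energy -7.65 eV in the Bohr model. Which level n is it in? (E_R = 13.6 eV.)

E_n = −E_R Z²/n² ⇒ n² = E_R Z²/(−E_n) = 13.6 × 3² / 7.65 ≈ 16.00
n = 4

4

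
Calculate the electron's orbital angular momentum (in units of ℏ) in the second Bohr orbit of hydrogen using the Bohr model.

2

L_n = nℏ, so L/ℏ = n = 2.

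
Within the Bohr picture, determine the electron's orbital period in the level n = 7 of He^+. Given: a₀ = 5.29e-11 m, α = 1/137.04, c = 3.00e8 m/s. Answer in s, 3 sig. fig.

1.30e-14 s

r = n²a₀/Z = 7²·5.29e-11/2 = 1.30e-9 m
v = Zαc/n = 2·0.00730·3.00e8/7 = 6.25e5 m/s
T = 2πr/v = 1.30e-14 s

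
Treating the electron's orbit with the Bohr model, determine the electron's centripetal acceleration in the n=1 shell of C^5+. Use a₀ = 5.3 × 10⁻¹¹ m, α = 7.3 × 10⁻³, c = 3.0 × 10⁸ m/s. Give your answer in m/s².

r = n²a₀/Z = 8.8 × 10⁻¹² m, v = Zαc/n = 1.3 × 10⁷ m/s
a = v²/r = (1.3 × 10⁷)² / 8.8 × 10⁻¹² = 2.0 × 10²⁵ m/s²

2.0 × 10²⁵ m/s²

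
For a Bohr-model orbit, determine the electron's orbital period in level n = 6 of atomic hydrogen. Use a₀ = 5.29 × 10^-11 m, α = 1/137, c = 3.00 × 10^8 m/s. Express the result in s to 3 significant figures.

3.28 × 10^-14 s

r = n²a₀/Z = 6²·5.29 × 10^-11/1 = 1.90 × 10^-9 m
v = Zαc/n = 1·0.00730·3.00 × 10^8/6 = 3.65 × 10^5 m/s
T = 2πr/v = 3.28 × 10^-14 s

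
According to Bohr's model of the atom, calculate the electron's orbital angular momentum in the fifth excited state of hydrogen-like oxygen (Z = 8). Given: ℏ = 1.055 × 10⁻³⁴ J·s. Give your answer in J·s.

L_n = nℏ = 6 × 1.055 × 10⁻³⁴ = 6.330 × 10⁻³⁴ J·s

6.330 × 10⁻³⁴ J·s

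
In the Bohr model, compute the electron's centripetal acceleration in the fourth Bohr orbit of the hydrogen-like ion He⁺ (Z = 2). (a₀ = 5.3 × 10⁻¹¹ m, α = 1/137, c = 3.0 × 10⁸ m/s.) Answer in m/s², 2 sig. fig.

r = n²a₀/Z = 4.2 × 10⁻¹⁰ m, v = Zαc/n = 1.1 × 10⁶ m/s
a = v²/r = (1.1 × 10⁶)² / 4.2 × 10⁻¹⁰ = 2.8 × 10²¹ m/s²

2.8 × 10²¹ m/s²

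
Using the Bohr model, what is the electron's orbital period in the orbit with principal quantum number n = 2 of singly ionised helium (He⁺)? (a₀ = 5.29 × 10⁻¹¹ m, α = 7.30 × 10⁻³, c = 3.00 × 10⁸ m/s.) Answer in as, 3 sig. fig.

r = n²a₀/Z = 2²·5.29 × 10⁻¹¹/2 = 1.06 × 10⁻¹⁰ m
v = Zαc/n = 2·0.00730·3.00 × 10⁸/2 = 2.19 × 10⁶ m/s
T = 2πr/v = 3.04 × 10⁻¹⁶ s = 304 as

304 as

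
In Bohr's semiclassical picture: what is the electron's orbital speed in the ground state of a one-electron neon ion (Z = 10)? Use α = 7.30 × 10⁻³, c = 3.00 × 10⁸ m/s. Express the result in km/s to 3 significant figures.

v_n = Zαc/n = 10 × 0.00730 × 3.00 × 10⁸ / 1
    = 2.19 × 10⁴ km/s

2.19 × 10⁴ km/s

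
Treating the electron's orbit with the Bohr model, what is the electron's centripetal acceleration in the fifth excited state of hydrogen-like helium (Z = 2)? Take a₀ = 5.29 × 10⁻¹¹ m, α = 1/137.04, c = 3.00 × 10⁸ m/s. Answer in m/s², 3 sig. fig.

r = n²a₀/Z = 9.52 × 10⁻¹⁰ m, v = Zαc/n = 7.30 × 10⁵ m/s
a = v²/r = (7.30 × 10⁵)² / 9.52 × 10⁻¹⁰ = 5.59 × 10²⁰ m/s²

5.59 × 10²⁰ m/s²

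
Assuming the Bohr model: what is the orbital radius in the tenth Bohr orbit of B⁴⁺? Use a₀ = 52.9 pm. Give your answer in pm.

1060 pm

r_n = n²a₀/Z = 10² × 52.9 / 5
    = 100 × 52.9 / 5 = 1060 pm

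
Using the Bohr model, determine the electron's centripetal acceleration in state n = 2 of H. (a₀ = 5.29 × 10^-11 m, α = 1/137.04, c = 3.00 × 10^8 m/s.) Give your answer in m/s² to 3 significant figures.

5.66 × 10^21 m/s²

r = n²a₀/Z = 2.12 × 10^-10 m, v = Zαc/n = 1.09 × 10^6 m/s
a = v²/r = (1.09 × 10^6)² / 2.12 × 10^-10 = 5.66 × 10^21 m/s²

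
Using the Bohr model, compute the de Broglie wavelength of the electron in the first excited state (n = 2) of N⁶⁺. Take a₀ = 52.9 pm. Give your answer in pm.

95.0 pm

The Bohr quantisation condition is nλ = 2πr_n.
r_n = n²a₀/Z = 30.2 pm
λ = 2πr_n/n = 2π·30.2/2 = 95.0 pm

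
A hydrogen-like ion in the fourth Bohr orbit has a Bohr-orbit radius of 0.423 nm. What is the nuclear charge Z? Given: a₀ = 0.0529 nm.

r_n = n²a₀/Z ⇒ Z = n²a₀/r = 4² × 0.0529 / 0.423 ≈ 2.00
Z = 2

2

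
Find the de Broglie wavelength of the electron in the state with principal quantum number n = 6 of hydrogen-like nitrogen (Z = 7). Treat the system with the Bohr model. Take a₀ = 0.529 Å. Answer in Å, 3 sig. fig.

2.85 Å

The Bohr quantisation condition is nλ = 2πr_n.
r_n = n²a₀/Z = 2.72 Å
λ = 2πr_n/n = 2π·2.72/6 = 2.85 Å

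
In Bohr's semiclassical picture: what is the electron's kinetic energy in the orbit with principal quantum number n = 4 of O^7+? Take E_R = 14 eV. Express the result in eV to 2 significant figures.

For a Coulomb orbit the virial theorem gives K = −E_n.
E_n = −E_R·Z²/n², so K = E_R·Z²/n² = 14 × 8²/4² = 56 eV

56 eV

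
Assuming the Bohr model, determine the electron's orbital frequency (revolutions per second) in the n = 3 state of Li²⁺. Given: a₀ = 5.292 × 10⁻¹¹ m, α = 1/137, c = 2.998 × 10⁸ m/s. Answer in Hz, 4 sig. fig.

r = n²a₀/Z = 1.588 × 10⁻¹⁰ m, v = Zαc/n = 2.188 × 10⁶ m/s
f = v/(2πr) = 2.194 × 10¹⁵ Hz

2.194 × 10¹⁵ Hz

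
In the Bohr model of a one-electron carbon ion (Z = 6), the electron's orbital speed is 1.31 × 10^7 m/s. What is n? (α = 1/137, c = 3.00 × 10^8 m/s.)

1

v_n = Zαc/n ⇒ n = Zαc/v = 6 × 0.00730 × 3.00 × 10^8 / 1.31 × 10^7 ≈ 1.00
n = 1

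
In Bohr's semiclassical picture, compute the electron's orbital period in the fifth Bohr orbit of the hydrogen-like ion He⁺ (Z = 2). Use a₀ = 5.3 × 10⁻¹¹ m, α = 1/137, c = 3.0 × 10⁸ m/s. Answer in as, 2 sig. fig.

4800 as

r = n²a₀/Z = 5²·5.3 × 10⁻¹¹/2 = 6.6 × 10⁻¹⁰ m
v = Zαc/n = 2·0.0073·3.0 × 10⁸/5 = 8.8 × 10⁵ m/s
T = 2πr/v = 4.8 × 10⁻¹⁵ s = 4800 as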